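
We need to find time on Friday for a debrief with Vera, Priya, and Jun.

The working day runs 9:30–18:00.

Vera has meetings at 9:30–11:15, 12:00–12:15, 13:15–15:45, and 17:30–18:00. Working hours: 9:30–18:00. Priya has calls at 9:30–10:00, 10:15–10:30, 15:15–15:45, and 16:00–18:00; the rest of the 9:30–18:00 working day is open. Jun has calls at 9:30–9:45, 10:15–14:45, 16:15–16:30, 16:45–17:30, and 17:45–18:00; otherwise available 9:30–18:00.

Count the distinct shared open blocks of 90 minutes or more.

Vera free within 09:30–18:00: 11:15–12:00, 12:15–13:15, 15:45–17:30.
Priya free within 09:30–18:00: 10:00–10:15, 10:30–15:15, 15:45–16:00.
Jun free within 09:30–18:00: 09:45–10:15, 14:45–16:15, 16:30–16:45, 17:30–17:45.
Vera ∩ Priya: 11:15–12:00, 12:15–13:15, 15:45–16:00.
Vera ∩ Priya ∩ Jun: 15:45–16:00.
Windows ≥ 90 min: (none).
That's 0 windows.

0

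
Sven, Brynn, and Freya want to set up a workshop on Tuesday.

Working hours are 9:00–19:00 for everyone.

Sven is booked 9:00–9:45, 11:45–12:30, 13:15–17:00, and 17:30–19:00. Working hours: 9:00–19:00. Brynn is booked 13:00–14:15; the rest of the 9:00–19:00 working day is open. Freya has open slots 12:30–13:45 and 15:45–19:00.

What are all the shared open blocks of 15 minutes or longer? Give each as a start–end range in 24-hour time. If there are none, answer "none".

12:30–13:00, 17:00–17:30

Sven free within 09:00–19:00: 09:45–11:45, 12:30–13:15, 17:00–17:30.
Brynn free within 09:00–19:00: 09:00–13:00, 14:15–19:00.
Sven ∩ Brynn: 09:45–11:45, 12:30–13:00, 17:00–17:30.
Sven ∩ Brynn ∩ Freya: 12:30–13:00, 17:00–17:30.
Windows ≥ 15 min: 12:30–13:00, 17:00–17:30.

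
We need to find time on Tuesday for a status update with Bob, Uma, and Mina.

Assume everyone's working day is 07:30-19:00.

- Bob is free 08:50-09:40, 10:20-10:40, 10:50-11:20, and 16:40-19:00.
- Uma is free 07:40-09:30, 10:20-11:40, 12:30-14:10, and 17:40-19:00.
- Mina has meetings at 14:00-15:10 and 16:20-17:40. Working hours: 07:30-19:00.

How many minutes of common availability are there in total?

Mina free within 07:30–19:00: 07:30–14:00, 15:10–16:20, 17:40–19:00.
Bob ∩ Uma: 08:50–09:30, 10:20–10:40, 10:50–11:20, 17:40–19:00.
Bob ∩ Uma ∩ Mina: 08:50–09:30, 10:20–10:40, 10:50–11:20, 17:40–19:00.
Total common minutes: 40 + 20 + 30 + 80 = 170.

170 minutes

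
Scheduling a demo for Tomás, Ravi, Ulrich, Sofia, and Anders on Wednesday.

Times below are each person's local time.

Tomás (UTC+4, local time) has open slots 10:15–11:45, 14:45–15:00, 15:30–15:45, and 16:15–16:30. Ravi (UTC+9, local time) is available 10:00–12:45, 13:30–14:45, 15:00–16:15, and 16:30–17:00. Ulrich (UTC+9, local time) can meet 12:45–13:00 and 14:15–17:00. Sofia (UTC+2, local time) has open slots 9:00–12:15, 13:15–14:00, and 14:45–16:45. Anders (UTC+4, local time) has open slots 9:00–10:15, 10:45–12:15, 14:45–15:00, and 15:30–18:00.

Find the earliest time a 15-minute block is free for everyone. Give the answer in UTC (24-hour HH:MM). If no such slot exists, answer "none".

07:00

Tomás → UTC: 06:15–07:45, 10:45–11:00, 11:30–11:45, 12:15–12:30.
Ravi → UTC: 01:00–03:45, 04:30–05:45, 06:00–07:15, 07:30–08:00.
Ulrich → UTC: 03:45–04:00, 05:15–08:00.
Sofia → UTC: 07:00–10:15, 11:15–12:00, 12:45–14:45.
Anders → UTC: 05:00–06:15, 06:45–08:15, 10:45–11:00, 11:30–14:00.
Tomás ∩ Ravi: 06:15–07:15, 07:30–07:45.
Tomás ∩ Ravi ∩ Ulrich: 06:15–07:15, 07:30–07:45.
Tomás ∩ Ravi ∩ Ulrich ∩ Sofia: 07:00–07:15, 07:30–07:45.
Tomás ∩ Ravi ∩ Ulrich ∩ Sofia ∩ Anders: 07:00–07:15, 07:30–07:45.
Windows ≥ 15 min: 07:00–07:15, 07:30–07:45.
Earliest such window starts at 07:00.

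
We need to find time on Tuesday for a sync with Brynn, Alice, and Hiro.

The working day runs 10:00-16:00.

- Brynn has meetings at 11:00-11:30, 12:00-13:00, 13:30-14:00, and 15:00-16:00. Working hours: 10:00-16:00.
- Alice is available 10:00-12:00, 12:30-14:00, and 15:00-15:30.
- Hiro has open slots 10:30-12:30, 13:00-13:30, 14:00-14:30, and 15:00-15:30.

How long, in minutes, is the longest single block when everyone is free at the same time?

Brynn free within 10:00–16:00: 10:00–11:00, 11:30–12:00, 13:00–13:30, 14:00–15:00.
Brynn ∩ Alice: 10:00–11:00, 11:30–12:00, 13:00–13:30.
Brynn ∩ Alice ∩ Hiro: 10:30–11:00, 11:30–12:00, 13:00–13:30.
Common window lengths: 30, 30, 30 min; longest is 30.

30 minutes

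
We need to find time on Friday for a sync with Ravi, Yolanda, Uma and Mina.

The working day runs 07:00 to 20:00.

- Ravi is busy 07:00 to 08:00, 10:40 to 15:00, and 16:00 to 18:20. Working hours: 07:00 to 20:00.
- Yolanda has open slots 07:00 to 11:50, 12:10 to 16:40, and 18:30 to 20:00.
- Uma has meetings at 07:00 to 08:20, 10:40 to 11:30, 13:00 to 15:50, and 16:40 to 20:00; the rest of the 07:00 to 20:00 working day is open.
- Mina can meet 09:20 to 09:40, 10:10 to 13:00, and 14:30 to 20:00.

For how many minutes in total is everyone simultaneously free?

Ravi free within 07:00–20:00: 08:00–10:40, 15:00–16:00, 18:20–20:00.
Uma free within 07:00–20:00: 08:20–10:40, 11:30–13:00, 15:50–16:40.
Ravi ∩ Yolanda: 08:00–10:40, 15:00–16:00, 18:30–20:00.
Ravi ∩ Yolanda ∩ Uma: 08:20–10:40, 15:50–16:00.
Ravi ∩ Yolanda ∩ Uma ∩ Mina: 09:20–09:40, 10:10–10:40, 15:50–16:00.
Total common minutes: 20 + 30 + 10 = 60.

60 minutes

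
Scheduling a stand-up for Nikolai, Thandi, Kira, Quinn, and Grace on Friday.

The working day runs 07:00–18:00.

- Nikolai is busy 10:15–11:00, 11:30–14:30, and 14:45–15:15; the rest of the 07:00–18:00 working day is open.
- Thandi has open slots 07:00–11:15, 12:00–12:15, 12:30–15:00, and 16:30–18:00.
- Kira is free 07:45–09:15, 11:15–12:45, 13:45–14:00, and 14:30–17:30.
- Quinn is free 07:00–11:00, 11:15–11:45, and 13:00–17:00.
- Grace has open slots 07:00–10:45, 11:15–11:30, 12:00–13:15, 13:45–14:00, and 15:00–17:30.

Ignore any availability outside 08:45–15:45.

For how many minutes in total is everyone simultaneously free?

Nikolai free within 07:00–18:00: 07:00–10:15, 11:00–11:30, 14:30–14:45, 15:15–18:00.
Nikolai ∩ Thandi: 07:00–10:15, 11:00–11:15, 14:30–14:45, 16:30–18:00.
Nikolai ∩ Thandi ∩ Kira: 07:45–09:15, 14:30–14:45, 16:30–17:30.
Nikolai ∩ Thandi ∩ Kira ∩ Quinn: 07:45–09:15, 14:30–14:45, 16:30–17:00.
Nikolai ∩ Thandi ∩ Kira ∩ Quinn ∩ Grace: 07:45–09:15, 16:30–17:00.
Restricted to 08:45–15:45: 08:45–09:15.
Total common minutes: 30.

30 minutes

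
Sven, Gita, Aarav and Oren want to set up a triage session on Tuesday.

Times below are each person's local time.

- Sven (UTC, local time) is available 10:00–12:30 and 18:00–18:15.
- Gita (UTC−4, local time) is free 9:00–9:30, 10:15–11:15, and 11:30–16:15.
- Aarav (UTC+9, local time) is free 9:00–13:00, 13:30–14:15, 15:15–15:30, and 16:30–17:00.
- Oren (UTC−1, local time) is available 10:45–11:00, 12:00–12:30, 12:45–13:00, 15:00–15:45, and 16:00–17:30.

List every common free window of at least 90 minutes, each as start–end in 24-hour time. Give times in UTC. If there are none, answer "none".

none

Sven → UTC: 10:00–12:30, 18:00–18:15.
Gita → UTC: 13:00–13:30, 14:15–15:15, 15:30–20:15.
Aarav → UTC: 00:00–04:00, 04:30–05:15, 06:15–06:30, 07:30–08:00.
Oren → UTC: 11:45–12:00, 13:00–13:30, 13:45–14:00, 16:00–16:45, 17:00–18:30.
Sven ∩ Gita: 18:00–18:15.
Sven ∩ Gita ∩ Aarav: (none).
Sven ∩ Gita ∩ Aarav ∩ Oren: (none).
Windows ≥ 90 min: (none).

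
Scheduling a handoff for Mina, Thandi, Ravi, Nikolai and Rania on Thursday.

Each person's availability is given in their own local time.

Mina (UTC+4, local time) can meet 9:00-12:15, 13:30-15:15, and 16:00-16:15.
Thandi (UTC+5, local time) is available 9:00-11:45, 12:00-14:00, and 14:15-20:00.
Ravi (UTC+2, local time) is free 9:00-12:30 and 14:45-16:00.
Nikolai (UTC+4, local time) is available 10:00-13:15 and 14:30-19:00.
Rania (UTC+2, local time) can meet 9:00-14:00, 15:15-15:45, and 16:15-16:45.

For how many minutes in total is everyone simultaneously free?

75 minutes

Mina → UTC: 05:00–08:15, 09:30–11:15, 12:00–12:15.
Thandi → UTC: 04:00–06:45, 07:00–09:00, 09:15–15:00.
Ravi → UTC: 07:00–10:30, 12:45–14:00.
Nikolai → UTC: 06:00–09:15, 10:30–15:00.
Rania → UTC: 07:00–12:00, 13:15–13:45, 14:15–14:45.
Mina ∩ Thandi: 05:00–06:45, 07:00–08:15, 09:30–11:15, 12:00–12:15.
Mina ∩ Thandi ∩ Ravi: 07:00–08:15, 09:30–10:30.
Mina ∩ Thandi ∩ Ravi ∩ Nikolai: 07:00–08:15.
Mina ∩ Thandi ∩ Ravi ∩ Nikolai ∩ Rania: 07:00–08:15.
Total common minutes: 75.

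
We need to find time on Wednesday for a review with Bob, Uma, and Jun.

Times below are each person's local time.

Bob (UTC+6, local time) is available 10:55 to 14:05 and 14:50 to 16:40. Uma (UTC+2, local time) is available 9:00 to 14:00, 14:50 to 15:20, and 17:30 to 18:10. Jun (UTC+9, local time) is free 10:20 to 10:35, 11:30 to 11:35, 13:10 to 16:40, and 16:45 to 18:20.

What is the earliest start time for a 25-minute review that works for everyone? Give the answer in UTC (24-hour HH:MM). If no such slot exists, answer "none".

07:00

Bob → UTC: 04:55–08:05, 08:50–10:40.
Uma → UTC: 07:00–12:00, 12:50–13:20, 15:30–16:10.
Jun → UTC: 01:20–01:35, 02:30–02:35, 04:10–07:40, 07:45–09:20.
Bob ∩ Uma: 07:00–08:05, 08:50–10:40.
Bob ∩ Uma ∩ Jun: 07:00–07:40, 07:45–08:05, 08:50–09:20.
Windows ≥ 25 min: 07:00–07:40, 08:50–09:20.
Earliest such window starts at 07:00.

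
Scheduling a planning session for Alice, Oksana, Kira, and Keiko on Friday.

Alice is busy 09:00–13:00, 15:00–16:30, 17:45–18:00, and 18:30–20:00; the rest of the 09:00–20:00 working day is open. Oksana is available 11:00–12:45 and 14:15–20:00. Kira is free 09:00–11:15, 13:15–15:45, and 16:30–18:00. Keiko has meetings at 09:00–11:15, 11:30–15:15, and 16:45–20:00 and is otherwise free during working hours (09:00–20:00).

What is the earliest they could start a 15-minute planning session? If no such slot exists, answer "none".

Alice free within 09:00–20:00: 13:00–15:00, 16:30–17:45, 18:00–18:30.
Keiko free within 09:00–20:00: 11:15–11:30, 15:15–16:45.
Alice ∩ Oksana: 14:15–15:00, 16:30–17:45, 18:00–18:30.
Alice ∩ Oksana ∩ Kira: 14:15–15:00, 16:30–17:45.
Alice ∩ Oksana ∩ Kira ∩ Keiko: 16:30–16:45.
Windows ≥ 15 min: 16:30–16:45.
Earliest such window starts at 16:30.

16:30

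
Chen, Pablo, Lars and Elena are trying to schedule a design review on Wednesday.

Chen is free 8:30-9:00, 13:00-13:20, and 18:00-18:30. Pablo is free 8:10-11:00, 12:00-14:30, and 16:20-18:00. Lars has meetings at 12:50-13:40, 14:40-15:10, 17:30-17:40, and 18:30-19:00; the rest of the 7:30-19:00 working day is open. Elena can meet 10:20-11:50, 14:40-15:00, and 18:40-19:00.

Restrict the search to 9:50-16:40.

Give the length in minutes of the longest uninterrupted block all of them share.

0 minutes

Lars free within 07:30–19:00: 07:30–12:50, 13:40–14:40, 15:10–17:30, 17:40–18:30.
Chen ∩ Pablo: 08:30–09:00, 13:00–13:20.
Chen ∩ Pablo ∩ Lars: 08:30–09:00.
Chen ∩ Pablo ∩ Lars ∩ Elena: (none).
Restricted to 09:50–16:40: (none).
No common window.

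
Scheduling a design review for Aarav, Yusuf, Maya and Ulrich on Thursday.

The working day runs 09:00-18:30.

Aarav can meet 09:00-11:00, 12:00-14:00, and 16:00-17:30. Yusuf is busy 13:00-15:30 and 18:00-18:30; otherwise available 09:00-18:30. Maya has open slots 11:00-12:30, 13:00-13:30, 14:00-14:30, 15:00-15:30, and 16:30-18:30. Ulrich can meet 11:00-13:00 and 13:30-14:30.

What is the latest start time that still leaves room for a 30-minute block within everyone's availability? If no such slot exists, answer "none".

12:00

Yusuf free within 09:00–18:30: 09:00–13:00, 15:30–18:00.
Aarav ∩ Yusuf: 09:00–11:00, 12:00–13:00, 16:00–17:30.
Aarav ∩ Yusuf ∩ Maya: 12:00–12:30, 16:30–17:30.
Aarav ∩ Yusuf ∩ Maya ∩ Ulrich: 12:00–12:30.
Windows ≥ 30 min: 12:00–12:30.
Latest start in the last window 12:00–12:30 is 12:30 − 30 min = 12:00.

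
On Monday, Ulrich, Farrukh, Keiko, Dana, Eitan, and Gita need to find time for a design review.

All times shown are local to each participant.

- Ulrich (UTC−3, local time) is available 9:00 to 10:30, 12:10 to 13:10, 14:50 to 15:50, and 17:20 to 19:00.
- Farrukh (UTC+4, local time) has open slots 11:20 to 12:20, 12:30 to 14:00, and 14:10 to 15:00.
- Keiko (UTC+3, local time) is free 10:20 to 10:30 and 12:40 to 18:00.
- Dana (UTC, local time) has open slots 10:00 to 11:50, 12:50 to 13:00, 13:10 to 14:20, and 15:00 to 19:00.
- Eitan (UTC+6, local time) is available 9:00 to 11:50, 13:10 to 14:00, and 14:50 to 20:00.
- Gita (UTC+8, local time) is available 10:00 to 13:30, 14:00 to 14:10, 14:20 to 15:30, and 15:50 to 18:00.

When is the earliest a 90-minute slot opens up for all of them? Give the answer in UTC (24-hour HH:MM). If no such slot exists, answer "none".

none

Ulrich → UTC: 12:00–13:30, 15:10–16:10, 17:50–18:50, 20:20–22:00.
Farrukh → UTC: 07:20–08:20, 08:30–10:00, 10:10–11:00.
Keiko → UTC: 07:20–07:30, 09:40–15:00.
Dana → UTC: 10:00–11:50, 12:50–13:00, 13:10–14:20, 15:00–19:00.
Eitan → UTC: 03:00–05:50, 07:10–08:00, 08:50–14:00.
Gita → UTC: 02:00–05:30, 06:00–06:10, 06:20–07:30, 07:50–10:00.
Ulrich ∩ Farrukh: (none).
Ulrich ∩ Farrukh ∩ Keiko: (none).
Ulrich ∩ Farrukh ∩ Keiko ∩ Dana: (none).
Ulrich ∩ Farrukh ∩ Keiko ∩ Dana ∩ Eitan: (none).
Ulrich ∩ Farrukh ∩ Keiko ∩ Dana ∩ Eitan ∩ Gita: (none).
Windows ≥ 90 min: (none).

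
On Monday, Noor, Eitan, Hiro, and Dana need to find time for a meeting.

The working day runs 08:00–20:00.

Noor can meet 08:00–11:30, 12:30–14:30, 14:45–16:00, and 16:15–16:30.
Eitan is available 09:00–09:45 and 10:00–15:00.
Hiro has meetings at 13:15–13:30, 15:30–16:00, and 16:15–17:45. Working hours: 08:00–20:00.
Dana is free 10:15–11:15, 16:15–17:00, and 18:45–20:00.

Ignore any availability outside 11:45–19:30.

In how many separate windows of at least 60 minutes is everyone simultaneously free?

Hiro free within 08:00–20:00: 08:00–13:15, 13:30–15:30, 16:00–16:15, 17:45–20:00.
Noor ∩ Eitan: 09:00–09:45, 10:00–11:30, 12:30–14:30, 14:45–15:00.
Noor ∩ Eitan ∩ Hiro: 09:00–09:45, 10:00–11:30, 12:30–13:15, 13:30–14:30, 14:45–15:00.
Noor ∩ Eitan ∩ Hiro ∩ Dana: 10:15–11:15.
Restricted to 11:45–19:30: (none).
Windows ≥ 60 min: (none).
That's 0 windows.

0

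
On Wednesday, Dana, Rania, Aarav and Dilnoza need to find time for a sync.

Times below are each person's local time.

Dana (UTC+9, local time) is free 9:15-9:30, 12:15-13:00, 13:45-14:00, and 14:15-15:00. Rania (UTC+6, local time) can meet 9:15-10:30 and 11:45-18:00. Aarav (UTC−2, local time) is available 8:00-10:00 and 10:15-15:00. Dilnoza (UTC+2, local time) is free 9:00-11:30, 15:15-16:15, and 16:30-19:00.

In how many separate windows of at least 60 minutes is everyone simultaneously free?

0

Dana → UTC: 00:15–00:30, 03:15–04:00, 04:45–05:00, 05:15–06:00.
Rania → UTC: 03:15–04:30, 05:45–12:00.
Aarav → UTC: 10:00–12:00, 12:15–17:00.
Dilnoza → UTC: 07:00–09:30, 13:15–14:15, 14:30–17:00.
Dana ∩ Rania: 03:15–04:00, 05:45–06:00.
Dana ∩ Rania ∩ Aarav: (none).
Dana ∩ Rania ∩ Aarav ∩ Dilnoza: (none).
Windows ≥ 60 min: (none).
That's 0 windows.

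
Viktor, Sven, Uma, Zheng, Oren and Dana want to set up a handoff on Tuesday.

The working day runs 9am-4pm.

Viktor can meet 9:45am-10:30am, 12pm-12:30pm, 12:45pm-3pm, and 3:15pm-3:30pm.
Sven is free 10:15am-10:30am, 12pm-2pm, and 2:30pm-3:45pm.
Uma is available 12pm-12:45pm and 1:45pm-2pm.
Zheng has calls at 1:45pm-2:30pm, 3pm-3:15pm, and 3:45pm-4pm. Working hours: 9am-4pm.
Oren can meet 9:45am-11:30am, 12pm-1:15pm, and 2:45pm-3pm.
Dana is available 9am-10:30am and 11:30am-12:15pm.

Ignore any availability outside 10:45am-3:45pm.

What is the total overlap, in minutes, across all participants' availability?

15 minutes

Zheng free within 09:00–16:00: 09:00–13:45, 14:30–15:00, 15:15–15:45.
Viktor ∩ Sven: 10:15–10:30, 12:00–12:30, 12:45–14:00, 14:30–15:00, 15:15–15:30.
Viktor ∩ Sven ∩ Uma: 12:00–12:30, 13:45–14:00.
Viktor ∩ Sven ∩ Uma ∩ Zheng: 12:00–12:30.
Viktor ∩ Sven ∩ Uma ∩ Zheng ∩ Oren: 12:00–12:30.
Viktor ∩ Sven ∩ Uma ∩ Zheng ∩ Oren ∩ Dana: 12:00–12:15.
Restricted to 10:45–15:45: 12:00–12:15.
Total common minutes: 15.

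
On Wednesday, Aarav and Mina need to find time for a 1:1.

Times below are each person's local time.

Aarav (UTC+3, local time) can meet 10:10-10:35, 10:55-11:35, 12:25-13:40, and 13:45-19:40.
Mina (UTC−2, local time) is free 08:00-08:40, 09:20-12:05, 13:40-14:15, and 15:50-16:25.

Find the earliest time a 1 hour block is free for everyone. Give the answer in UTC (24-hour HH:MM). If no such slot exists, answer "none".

Aarav → UTC: 07:10–07:35, 07:55–08:35, 09:25–10:40, 10:45–16:40.
Mina → UTC: 10:00–10:40, 11:20–14:05, 15:40–16:15, 17:50–18:25.
Aarav ∩ Mina: 10:00–10:40, 11:20–14:05, 15:40–16:15.
Windows ≥ 60 min: 11:20–14:05.
Earliest such window starts at 11:20.

11:20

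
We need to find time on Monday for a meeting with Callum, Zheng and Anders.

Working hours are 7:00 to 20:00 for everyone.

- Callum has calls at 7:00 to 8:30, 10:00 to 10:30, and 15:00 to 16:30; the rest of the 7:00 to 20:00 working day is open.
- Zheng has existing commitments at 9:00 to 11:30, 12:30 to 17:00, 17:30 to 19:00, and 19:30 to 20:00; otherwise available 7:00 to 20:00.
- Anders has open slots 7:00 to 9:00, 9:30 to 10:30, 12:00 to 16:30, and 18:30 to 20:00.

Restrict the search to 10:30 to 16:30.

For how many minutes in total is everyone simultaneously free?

30 minutes

Callum free within 07:00–20:00: 08:30–10:00, 10:30–15:00, 16:30–20:00.
Zheng free within 07:00–20:00: 07:00–09:00, 11:30–12:30, 17:00–17:30, 19:00–19:30.
Callum ∩ Zheng: 08:30–09:00, 11:30–12:30, 17:00–17:30, 19:00–19:30.
Callum ∩ Zheng ∩ Anders: 08:30–09:00, 12:00–12:30, 19:00–19:30.
Restricted to 10:30–16:30: 12:00–12:30.
Total common minutes: 30.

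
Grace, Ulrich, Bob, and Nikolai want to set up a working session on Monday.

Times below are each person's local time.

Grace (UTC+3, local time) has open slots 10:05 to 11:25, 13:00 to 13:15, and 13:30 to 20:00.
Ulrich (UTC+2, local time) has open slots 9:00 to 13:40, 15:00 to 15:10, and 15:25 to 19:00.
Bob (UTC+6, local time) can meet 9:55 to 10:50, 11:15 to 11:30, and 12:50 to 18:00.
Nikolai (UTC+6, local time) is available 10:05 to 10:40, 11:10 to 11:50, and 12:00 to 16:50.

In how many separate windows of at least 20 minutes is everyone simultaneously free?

Grace → UTC: 07:05–08:25, 10:00–10:15, 10:30–17:00.
Ulrich → UTC: 07:00–11:40, 13:00–13:10, 13:25–17:00.
Bob → UTC: 03:55–04:50, 05:15–05:30, 06:50–12:00.
Nikolai → UTC: 04:05–04:40, 05:10–05:50, 06:00–10:50.
Grace ∩ Ulrich: 07:05–08:25, 10:00–10:15, 10:30–11:40, 13:00–13:10, 13:25–17:00.
Grace ∩ Ulrich ∩ Bob: 07:05–08:25, 10:00–10:15, 10:30–11:40.
Grace ∩ Ulrich ∩ Bob ∩ Nikolai: 07:05–08:25, 10:00–10:15, 10:30–10:50.
Windows ≥ 20 min: 07:05–08:25, 10:30–10:50.
That's 2 windows.

2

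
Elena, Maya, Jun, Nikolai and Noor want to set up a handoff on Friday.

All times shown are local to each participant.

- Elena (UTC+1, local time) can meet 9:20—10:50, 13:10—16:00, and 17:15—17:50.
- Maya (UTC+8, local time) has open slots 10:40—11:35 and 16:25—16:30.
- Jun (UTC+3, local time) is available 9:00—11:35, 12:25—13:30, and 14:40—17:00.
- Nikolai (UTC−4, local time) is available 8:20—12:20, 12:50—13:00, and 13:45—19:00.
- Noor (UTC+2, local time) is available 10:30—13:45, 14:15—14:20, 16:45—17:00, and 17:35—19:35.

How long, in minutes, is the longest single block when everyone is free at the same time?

0 minutes

Elena → UTC: 08:20–09:50, 12:10–15:00, 16:15–16:50.
Maya → UTC: 02:40–03:35, 08:25–08:30.
Jun → UTC: 06:00–08:35, 09:25–10:30, 11:40–14:00.
Nikolai → UTC: 12:20–16:20, 16:50–17:00, 17:45–23:00.
Noor → UTC: 08:30–11:45, 12:15–12:20, 14:45–15:00, 15:35–17:35.
Elena ∩ Maya: 08:25–08:30.
Elena ∩ Maya ∩ Jun: 08:25–08:30.
Elena ∩ Maya ∩ Jun ∩ Nikolai: (none).
Elena ∩ Maya ∩ Jun ∩ Nikolai ∩ Noor: (none).
No common window.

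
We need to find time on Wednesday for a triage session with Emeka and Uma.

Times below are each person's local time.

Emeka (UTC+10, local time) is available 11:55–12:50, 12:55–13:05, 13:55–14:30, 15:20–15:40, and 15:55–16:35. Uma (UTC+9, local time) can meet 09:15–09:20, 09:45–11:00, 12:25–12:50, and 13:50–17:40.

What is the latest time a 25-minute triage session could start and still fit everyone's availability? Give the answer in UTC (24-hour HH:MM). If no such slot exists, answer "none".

Emeka → UTC: 01:55–02:50, 02:55–03:05, 03:55–04:30, 05:20–05:40, 05:55–06:35.
Uma → UTC: 00:15–00:20, 00:45–02:00, 03:25–03:50, 04:50–08:40.
Emeka ∩ Uma: 01:55–02:00, 05:20–05:40, 05:55–06:35.
Windows ≥ 25 min: 05:55–06:35.
Latest start in the last window 05:55–06:35 is 06:35 − 25 min = 06:10.

06:10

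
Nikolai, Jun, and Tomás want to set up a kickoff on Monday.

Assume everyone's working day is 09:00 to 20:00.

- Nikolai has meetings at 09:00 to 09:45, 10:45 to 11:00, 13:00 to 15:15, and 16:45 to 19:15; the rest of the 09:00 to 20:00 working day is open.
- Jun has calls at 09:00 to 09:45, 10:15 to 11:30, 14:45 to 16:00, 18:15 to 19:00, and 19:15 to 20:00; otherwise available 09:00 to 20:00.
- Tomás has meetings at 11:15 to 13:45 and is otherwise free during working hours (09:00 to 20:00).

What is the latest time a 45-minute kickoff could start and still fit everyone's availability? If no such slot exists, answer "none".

16:00

Nikolai free within 09:00–20:00: 09:45–10:45, 11:00–13:00, 15:15–16:45, 19:15–20:00.
Jun free within 09:00–20:00: 09:45–10:15, 11:30–14:45, 16:00–18:15, 19:00–19:15.
Tomás free within 09:00–20:00: 09:00–11:15, 13:45–20:00.
Nikolai ∩ Jun: 09:45–10:15, 11:30–13:00, 16:00–16:45.
Nikolai ∩ Jun ∩ Tomás: 09:45–10:15, 16:00–16:45.
Windows ≥ 45 min: 16:00–16:45.
Latest start in the last window 16:00–16:45 is 16:45 − 45 min = 16:00.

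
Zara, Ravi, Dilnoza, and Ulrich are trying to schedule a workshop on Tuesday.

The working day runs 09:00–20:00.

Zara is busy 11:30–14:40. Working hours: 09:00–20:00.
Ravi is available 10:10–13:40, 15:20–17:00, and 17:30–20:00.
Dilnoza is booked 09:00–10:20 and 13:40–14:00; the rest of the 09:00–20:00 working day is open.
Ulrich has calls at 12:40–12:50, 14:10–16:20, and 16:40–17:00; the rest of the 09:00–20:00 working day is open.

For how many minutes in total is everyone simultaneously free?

Zara free within 09:00–20:00: 09:00–11:30, 14:40–20:00.
Dilnoza free within 09:00–20:00: 10:20–13:40, 14:00–20:00.
Ulrich free within 09:00–20:00: 09:00–12:40, 12:50–14:10, 16:20–16:40, 17:00–20:00.
Zara ∩ Ravi: 10:10–11:30, 15:20–17:00, 17:30–20:00.
Zara ∩ Ravi ∩ Dilnoza: 10:20–11:30, 15:20–17:00, 17:30–20:00.
Zara ∩ Ravi ∩ Dilnoza ∩ Ulrich: 10:20–11:30, 16:20–16:40, 17:30–20:00.
Total common minutes: 70 + 20 + 150 = 240.

240 minutes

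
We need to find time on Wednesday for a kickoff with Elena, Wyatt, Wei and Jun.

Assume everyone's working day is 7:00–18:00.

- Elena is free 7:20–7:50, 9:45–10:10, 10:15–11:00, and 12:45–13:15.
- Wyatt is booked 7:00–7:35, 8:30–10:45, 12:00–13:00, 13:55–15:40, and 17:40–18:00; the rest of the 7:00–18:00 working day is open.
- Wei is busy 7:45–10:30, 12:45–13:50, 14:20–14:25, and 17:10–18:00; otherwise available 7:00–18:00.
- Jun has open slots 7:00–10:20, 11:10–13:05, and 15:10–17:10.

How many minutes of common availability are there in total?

10 minutes

Wyatt free within 07:00–18:00: 07:35–08:30, 10:45–12:00, 13:00–13:55, 15:40–17:40.
Wei free within 07:00–18:00: 07:00–07:45, 10:30–12:45, 13:50–14:20, 14:25–17:10.
Elena ∩ Wyatt: 07:35–07:50, 10:45–11:00, 13:00–13:15.
Elena ∩ Wyatt ∩ Wei: 07:35–07:45, 10:45–11:00.
Elena ∩ Wyatt ∩ Wei ∩ Jun: 07:35–07:45.
Total common minutes: 10.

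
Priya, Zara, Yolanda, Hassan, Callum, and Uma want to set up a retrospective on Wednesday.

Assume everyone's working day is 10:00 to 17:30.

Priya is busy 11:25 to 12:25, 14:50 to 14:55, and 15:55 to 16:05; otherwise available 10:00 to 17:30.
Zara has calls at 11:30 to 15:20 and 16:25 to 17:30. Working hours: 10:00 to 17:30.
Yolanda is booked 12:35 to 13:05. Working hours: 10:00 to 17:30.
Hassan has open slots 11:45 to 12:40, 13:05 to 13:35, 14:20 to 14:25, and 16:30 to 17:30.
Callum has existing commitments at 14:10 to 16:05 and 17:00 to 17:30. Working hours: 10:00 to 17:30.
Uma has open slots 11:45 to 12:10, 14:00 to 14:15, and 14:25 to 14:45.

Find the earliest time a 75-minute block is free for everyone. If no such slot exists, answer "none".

none

Priya free within 10:00–17:30: 10:00–11:25, 12:25–14:50, 14:55–15:55, 16:05–17:30.
Zara free within 10:00–17:30: 10:00–11:30, 15:20–16:25.
Yolanda free within 10:00–17:30: 10:00–12:35, 13:05–17:30.
Callum free within 10:00–17:30: 10:00–14:10, 16:05–17:00.
Priya ∩ Zara: 10:00–11:25, 15:20–15:55, 16:05–16:25.
Priya ∩ Zara ∩ Yolanda: 10:00–11:25, 15:20–15:55, 16:05–16:25.
Priya ∩ Zara ∩ Yolanda ∩ Hassan: (none).
Priya ∩ Zara ∩ Yolanda ∩ Hassan ∩ Callum: (none).
Priya ∩ Zara ∩ Yolanda ∩ Hassan ∩ Callum ∩ Uma: (none).
Windows ≥ 75 min: (none).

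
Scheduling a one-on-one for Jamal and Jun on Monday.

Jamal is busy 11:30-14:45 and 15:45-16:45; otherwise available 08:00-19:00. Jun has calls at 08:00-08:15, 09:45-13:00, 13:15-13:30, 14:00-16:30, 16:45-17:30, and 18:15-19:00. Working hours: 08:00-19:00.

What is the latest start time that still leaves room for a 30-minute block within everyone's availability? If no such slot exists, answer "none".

17:45

Jamal free within 08:00–19:00: 08:00–11:30, 14:45–15:45, 16:45–19:00.
Jun free within 08:00–19:00: 08:15–09:45, 13:00–13:15, 13:30–14:00, 16:30–16:45, 17:30–18:15.
Jamal ∩ Jun: 08:15–09:45, 17:30–18:15.
Windows ≥ 30 min: 08:15–09:45, 17:30–18:15.
Latest start in the last window 17:30–18:15 is 18:15 − 30 min = 17:45.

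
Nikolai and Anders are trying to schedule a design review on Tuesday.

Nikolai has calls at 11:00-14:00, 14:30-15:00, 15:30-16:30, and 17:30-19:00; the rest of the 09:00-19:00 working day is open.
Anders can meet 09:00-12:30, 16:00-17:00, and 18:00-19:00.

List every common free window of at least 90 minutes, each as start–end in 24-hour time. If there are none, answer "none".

Nikolai free within 09:00–19:00: 09:00–11:00, 14:00–14:30, 15:00–15:30, 16:30–17:30.
Nikolai ∩ Anders: 09:00–11:00, 16:30–17:00.
Windows ≥ 90 min: 09:00–11:00.

09:00–11:00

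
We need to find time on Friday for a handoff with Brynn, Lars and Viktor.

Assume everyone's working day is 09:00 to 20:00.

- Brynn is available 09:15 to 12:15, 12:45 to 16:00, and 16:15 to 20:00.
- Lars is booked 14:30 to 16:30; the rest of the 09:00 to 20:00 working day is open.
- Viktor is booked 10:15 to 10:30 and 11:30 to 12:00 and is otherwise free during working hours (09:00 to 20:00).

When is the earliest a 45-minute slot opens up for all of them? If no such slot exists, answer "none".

Lars free within 09:00–20:00: 09:00–14:30, 16:30–20:00.
Viktor free within 09:00–20:00: 09:00–10:15, 10:30–11:30, 12:00–20:00.
Brynn ∩ Lars: 09:15–12:15, 12:45–14:30, 16:30–20:00.
Brynn ∩ Lars ∩ Viktor: 09:15–10:15, 10:30–11:30, 12:00–12:15, 12:45–14:30, 16:30–20:00.
Windows ≥ 45 min: 09:15–10:15, 10:30–11:30, 12:45–14:30, 16:30–20:00.
Earliest such window starts at 09:15.

09:15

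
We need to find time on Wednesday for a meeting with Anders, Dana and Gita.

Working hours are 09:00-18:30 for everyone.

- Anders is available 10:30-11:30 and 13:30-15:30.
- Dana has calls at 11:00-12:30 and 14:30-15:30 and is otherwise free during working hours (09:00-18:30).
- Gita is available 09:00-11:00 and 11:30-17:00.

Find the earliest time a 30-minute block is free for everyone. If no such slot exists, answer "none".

10:30

Dana free within 09:00–18:30: 09:00–11:00, 12:30–14:30, 15:30–18:30.
Anders ∩ Dana: 10:30–11:00, 13:30–14:30.
Anders ∩ Dana ∩ Gita: 10:30–11:00, 13:30–14:30.
Windows ≥ 30 min: 10:30–11:00, 13:30–14:30.
Earliest such window starts at 10:30.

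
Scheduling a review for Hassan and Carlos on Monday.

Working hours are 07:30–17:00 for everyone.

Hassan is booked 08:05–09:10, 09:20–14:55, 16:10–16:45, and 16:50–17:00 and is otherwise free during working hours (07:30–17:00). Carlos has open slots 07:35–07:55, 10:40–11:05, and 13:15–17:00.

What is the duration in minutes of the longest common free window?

75 minutes

Hassan free within 07:30–17:00: 07:30–08:05, 09:10–09:20, 14:55–16:10, 16:45–16:50.
Hassan ∩ Carlos: 07:35–07:55, 14:55–16:10, 16:45–16:50.
Common window lengths: 20, 75, 5 min; longest is 75.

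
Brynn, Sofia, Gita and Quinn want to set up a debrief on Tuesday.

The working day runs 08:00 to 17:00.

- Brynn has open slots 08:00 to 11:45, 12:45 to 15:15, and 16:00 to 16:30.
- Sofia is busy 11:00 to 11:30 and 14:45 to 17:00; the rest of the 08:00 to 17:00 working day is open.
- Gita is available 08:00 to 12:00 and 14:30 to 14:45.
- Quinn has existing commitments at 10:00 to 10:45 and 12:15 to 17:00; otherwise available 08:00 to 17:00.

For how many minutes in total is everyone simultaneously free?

150 minutes

Sofia free within 08:00–17:00: 08:00–11:00, 11:30–14:45.
Quinn free within 08:00–17:00: 08:00–10:00, 10:45–12:15.
Brynn ∩ Sofia: 08:00–11:00, 11:30–11:45, 12:45–14:45.
Brynn ∩ Sofia ∩ Gita: 08:00–11:00, 11:30–11:45, 14:30–14:45.
Brynn ∩ Sofia ∩ Gita ∩ Quinn: 08:00–10:00, 10:45–11:00, 11:30–11:45.
Total common minutes: 120 + 15 + 15 = 150.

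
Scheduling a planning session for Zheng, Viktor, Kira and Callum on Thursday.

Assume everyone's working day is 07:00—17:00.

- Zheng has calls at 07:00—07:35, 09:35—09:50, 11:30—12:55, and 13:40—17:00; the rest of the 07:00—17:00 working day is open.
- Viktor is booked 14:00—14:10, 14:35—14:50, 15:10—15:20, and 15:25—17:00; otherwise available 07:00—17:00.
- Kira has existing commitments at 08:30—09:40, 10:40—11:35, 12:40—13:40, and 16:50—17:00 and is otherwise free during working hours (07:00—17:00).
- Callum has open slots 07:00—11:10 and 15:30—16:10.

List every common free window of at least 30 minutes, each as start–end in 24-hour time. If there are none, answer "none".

Zheng free within 07:00–17:00: 07:35–09:35, 09:50–11:30, 12:55–13:40.
Viktor free within 07:00–17:00: 07:00–14:00, 14:10–14:35, 14:50–15:10, 15:20–15:25.
Kira free within 07:00–17:00: 07:00–08:30, 09:40–10:40, 11:35–12:40, 13:40–16:50.
Zheng ∩ Viktor: 07:35–09:35, 09:50–11:30, 12:55–13:40.
Zheng ∩ Viktor ∩ Kira: 07:35–08:30, 09:50–10:40.
Zheng ∩ Viktor ∩ Kira ∩ Callum: 07:35–08:30, 09:50–10:40.
Windows ≥ 30 min: 07:35–08:30, 09:50–10:40.

07:35–08:30, 09:50–10:40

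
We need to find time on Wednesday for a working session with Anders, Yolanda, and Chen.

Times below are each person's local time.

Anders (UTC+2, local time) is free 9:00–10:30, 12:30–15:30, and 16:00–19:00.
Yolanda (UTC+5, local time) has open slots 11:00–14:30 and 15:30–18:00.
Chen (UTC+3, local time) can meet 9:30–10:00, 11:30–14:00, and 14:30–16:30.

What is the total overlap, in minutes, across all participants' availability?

Anders → UTC: 07:00–08:30, 10:30–13:30, 14:00–17:00.
Yolanda → UTC: 06:00–09:30, 10:30–13:00.
Chen → UTC: 06:30–07:00, 08:30–11:00, 11:30–13:30.
Anders ∩ Yolanda: 07:00–08:30, 10:30–13:00.
Anders ∩ Yolanda ∩ Chen: 10:30–11:00, 11:30–13:00.
Total common minutes: 30 + 90 = 120.

120 minutes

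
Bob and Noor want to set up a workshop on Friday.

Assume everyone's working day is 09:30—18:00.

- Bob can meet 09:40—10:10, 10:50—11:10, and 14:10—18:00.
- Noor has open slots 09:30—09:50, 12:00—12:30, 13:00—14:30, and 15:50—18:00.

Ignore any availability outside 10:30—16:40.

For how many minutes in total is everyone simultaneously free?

70 minutes

Bob ∩ Noor: 09:40–09:50, 14:10–14:30, 15:50–18:00.
Restricted to 10:30–16:40: 14:10–14:30, 15:50–16:40.
Total common minutes: 20 + 50 = 70.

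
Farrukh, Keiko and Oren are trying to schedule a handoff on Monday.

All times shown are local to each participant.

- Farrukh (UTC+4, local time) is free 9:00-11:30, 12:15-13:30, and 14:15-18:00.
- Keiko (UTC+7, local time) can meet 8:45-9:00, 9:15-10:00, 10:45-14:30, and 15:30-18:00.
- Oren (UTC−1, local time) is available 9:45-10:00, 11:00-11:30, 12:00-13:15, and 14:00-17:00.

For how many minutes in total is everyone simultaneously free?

15 minutes

Farrukh → UTC: 05:00–07:30, 08:15–09:30, 10:15–14:00.
Keiko → UTC: 01:45–02:00, 02:15–03:00, 03:45–07:30, 08:30–11:00.
Oren → UTC: 10:45–11:00, 12:00–12:30, 13:00–14:15, 15:00–18:00.
Farrukh ∩ Keiko: 05:00–07:30, 08:30–09:30, 10:15–11:00.
Farrukh ∩ Keiko ∩ Oren: 10:45–11:00.
Total common minutes: 15.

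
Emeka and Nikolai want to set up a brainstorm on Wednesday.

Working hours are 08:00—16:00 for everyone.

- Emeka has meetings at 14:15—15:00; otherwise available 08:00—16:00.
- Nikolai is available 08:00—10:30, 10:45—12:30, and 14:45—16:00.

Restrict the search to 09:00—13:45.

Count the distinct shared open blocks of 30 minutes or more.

2

Emeka free within 08:00–16:00: 08:00–14:15, 15:00–16:00.
Emeka ∩ Nikolai: 08:00–10:30, 10:45–12:30, 15:00–16:00.
Restricted to 09:00–13:45: 09:00–10:30, 10:45–12:30.
Windows ≥ 30 min: 09:00–10:30, 10:45–12:30.
That's 2 windows.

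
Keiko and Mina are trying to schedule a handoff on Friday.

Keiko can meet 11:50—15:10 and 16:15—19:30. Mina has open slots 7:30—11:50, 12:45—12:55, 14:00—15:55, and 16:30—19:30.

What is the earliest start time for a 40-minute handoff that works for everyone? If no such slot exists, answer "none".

Keiko ∩ Mina: 12:45–12:55, 14:00–15:10, 16:30–19:30.
Windows ≥ 40 min: 14:00–15:10, 16:30–19:30.
Earliest such window starts at 14:00.

14:00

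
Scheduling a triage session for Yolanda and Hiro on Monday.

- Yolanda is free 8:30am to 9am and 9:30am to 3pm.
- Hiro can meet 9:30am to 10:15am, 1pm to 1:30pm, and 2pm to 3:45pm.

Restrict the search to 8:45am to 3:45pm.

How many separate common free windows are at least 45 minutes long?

Yolanda ∩ Hiro: 09:30–10:15, 13:00–13:30, 14:00–15:00.
Restricted to 08:45–15:45: 09:30–10:15, 13:00–13:30, 14:00–15:00.
Windows ≥ 45 min: 09:30–10:15, 14:00–15:00.
That's 2 windows.

2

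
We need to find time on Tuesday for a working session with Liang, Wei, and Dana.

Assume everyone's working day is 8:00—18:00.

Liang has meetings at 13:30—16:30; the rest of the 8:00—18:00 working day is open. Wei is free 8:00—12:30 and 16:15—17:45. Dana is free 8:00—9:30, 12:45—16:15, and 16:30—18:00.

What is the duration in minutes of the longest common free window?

90 minutes

Liang free within 08:00–18:00: 08:00–13:30, 16:30–18:00.
Liang ∩ Wei: 08:00–12:30, 16:30–17:45.
Liang ∩ Wei ∩ Dana: 08:00–09:30, 16:30–17:45.
Common window lengths: 90, 75 min; longest is 90.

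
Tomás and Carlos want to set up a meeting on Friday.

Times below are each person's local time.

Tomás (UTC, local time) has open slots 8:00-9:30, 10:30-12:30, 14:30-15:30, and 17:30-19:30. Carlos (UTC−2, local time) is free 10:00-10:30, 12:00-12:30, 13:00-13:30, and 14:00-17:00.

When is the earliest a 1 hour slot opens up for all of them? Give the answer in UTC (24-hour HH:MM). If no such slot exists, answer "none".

17:30

Tomás → UTC: 08:00–09:30, 10:30–12:30, 14:30–15:30, 17:30–19:30.
Carlos → UTC: 12:00–12:30, 14:00–14:30, 15:00–15:30, 16:00–19:00.
Tomás ∩ Carlos: 12:00–12:30, 15:00–15:30, 17:30–19:00.
Windows ≥ 60 min: 17:30–19:00.
Earliest such window starts at 17:30.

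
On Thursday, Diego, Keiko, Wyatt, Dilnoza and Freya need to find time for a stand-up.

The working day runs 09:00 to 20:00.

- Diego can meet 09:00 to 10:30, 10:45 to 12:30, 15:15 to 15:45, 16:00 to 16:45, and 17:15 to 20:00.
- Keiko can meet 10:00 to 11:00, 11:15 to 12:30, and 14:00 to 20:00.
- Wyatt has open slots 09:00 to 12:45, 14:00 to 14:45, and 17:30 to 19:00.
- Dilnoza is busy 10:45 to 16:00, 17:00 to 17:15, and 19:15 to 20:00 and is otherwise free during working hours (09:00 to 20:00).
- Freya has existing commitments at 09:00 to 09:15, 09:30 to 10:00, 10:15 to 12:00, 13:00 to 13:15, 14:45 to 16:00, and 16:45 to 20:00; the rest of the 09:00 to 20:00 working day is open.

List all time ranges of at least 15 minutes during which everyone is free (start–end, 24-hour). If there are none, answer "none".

Dilnoza free within 09:00–20:00: 09:00–10:45, 16:00–17:00, 17:15–19:15.
Freya free within 09:00–20:00: 09:15–09:30, 10:00–10:15, 12:00–13:00, 13:15–14:45, 16:00–16:45.
Diego ∩ Keiko: 10:00–10:30, 10:45–11:00, 11:15–12:30, 15:15–15:45, 16:00–16:45, 17:15–20:00.
Diego ∩ Keiko ∩ Wyatt: 10:00–10:30, 10:45–11:00, 11:15–12:30, 17:30–19:00.
Diego ∩ Keiko ∩ Wyatt ∩ Dilnoza: 10:00–10:30, 17:30–19:00.
Diego ∩ Keiko ∩ Wyatt ∩ Dilnoza ∩ Freya: 10:00–10:15.
Windows ≥ 15 min: 10:00–10:15.

10:00–10:15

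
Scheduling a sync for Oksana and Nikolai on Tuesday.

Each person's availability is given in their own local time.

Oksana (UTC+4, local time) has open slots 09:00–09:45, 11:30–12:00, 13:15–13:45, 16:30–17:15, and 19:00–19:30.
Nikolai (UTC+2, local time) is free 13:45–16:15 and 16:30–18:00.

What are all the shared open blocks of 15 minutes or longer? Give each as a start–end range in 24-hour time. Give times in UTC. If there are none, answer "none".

12:30–13:15, 15:00–15:30

Oksana → UTC: 05:00–05:45, 07:30–08:00, 09:15–09:45, 12:30–13:15, 15:00–15:30.
Nikolai → UTC: 11:45–14:15, 14:30–16:00.
Oksana ∩ Nikolai: 12:30–13:15, 15:00–15:30.
Windows ≥ 15 min: 12:30–13:15, 15:00–15:30.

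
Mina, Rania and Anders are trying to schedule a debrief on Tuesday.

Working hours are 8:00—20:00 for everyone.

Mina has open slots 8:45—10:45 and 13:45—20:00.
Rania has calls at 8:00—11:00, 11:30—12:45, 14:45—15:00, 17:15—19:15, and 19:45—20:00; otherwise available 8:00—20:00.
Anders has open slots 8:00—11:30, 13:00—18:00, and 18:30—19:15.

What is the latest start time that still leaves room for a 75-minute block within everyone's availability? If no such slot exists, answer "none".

Rania free within 08:00–20:00: 11:00–11:30, 12:45–14:45, 15:00–17:15, 19:15–19:45.
Mina ∩ Rania: 13:45–14:45, 15:00–17:15, 19:15–19:45.
Mina ∩ Rania ∩ Anders: 13:45–14:45, 15:00–17:15.
Windows ≥ 75 min: 15:00–17:15.
Latest start in the last window 15:00–17:15 is 17:15 − 75 min = 16:00.

16:00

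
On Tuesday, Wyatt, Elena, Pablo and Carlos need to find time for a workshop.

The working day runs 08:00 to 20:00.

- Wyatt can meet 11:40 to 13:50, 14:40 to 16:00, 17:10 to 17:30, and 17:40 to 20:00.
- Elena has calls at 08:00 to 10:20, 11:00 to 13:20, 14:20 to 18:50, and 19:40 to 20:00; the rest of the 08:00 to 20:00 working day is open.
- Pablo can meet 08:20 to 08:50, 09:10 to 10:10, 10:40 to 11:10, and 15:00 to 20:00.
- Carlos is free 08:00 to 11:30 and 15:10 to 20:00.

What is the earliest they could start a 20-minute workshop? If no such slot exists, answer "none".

18:50

Elena free within 08:00–20:00: 10:20–11:00, 13:20–14:20, 18:50–19:40.
Wyatt ∩ Elena: 13:20–13:50, 18:50–19:40.
Wyatt ∩ Elena ∩ Pablo: 18:50–19:40.
Wyatt ∩ Elena ∩ Pablo ∩ Carlos: 18:50–19:40.
Windows ≥ 20 min: 18:50–19:40.
Earliest such window starts at 18:50.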